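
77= 77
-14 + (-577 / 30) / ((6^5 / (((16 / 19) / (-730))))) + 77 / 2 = 24.50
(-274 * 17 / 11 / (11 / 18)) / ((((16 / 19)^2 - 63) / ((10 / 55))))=60535368 / 29930197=2.02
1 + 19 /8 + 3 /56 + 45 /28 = 141 /28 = 5.04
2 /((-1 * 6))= -1 /3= -0.33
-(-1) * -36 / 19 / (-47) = 36 / 893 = 0.04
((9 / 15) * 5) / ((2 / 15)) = 45 / 2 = 22.50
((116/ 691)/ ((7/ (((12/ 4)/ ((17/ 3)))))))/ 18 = 58/ 82229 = 0.00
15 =15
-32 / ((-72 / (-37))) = -148 / 9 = -16.44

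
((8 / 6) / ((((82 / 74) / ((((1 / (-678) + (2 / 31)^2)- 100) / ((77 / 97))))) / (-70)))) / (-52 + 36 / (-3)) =-1169189409305 / 7052463792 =-165.78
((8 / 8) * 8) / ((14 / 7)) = 4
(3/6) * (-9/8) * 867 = -7803/16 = -487.69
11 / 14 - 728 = -10181 / 14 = -727.21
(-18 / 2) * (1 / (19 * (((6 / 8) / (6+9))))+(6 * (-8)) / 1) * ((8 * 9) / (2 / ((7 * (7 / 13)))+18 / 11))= 19471914 / 1387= 14038.87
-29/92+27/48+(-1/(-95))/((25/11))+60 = 52660173/874000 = 60.25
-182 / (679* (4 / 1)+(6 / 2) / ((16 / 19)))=-2912 / 43513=-0.07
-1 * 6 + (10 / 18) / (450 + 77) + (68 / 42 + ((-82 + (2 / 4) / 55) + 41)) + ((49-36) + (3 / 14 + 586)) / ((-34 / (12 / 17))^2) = -809445815047 / 17942816430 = -45.11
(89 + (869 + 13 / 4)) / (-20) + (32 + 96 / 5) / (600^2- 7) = -1384168989 / 28799440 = -48.06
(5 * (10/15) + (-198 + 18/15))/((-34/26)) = 37726/255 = 147.95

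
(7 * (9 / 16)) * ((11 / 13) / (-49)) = -0.07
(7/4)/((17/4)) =0.41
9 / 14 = 0.64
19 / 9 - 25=-206 / 9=-22.89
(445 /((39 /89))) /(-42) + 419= 646717 /1638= 394.82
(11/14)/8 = 11/112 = 0.10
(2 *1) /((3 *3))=2 /9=0.22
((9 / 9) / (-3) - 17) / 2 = -8.67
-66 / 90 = -11 / 15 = -0.73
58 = 58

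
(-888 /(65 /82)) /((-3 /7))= 169904 /65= 2613.91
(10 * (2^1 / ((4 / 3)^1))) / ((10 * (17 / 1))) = 3 / 34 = 0.09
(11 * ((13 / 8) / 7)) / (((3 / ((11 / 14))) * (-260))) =-121 / 47040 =-0.00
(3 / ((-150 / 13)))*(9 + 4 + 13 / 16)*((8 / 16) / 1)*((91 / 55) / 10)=-261443 / 880000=-0.30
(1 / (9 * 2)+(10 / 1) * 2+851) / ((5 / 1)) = 174.21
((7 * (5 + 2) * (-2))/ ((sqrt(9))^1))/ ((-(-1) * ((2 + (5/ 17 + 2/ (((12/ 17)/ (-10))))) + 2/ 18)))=4998/ 3967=1.26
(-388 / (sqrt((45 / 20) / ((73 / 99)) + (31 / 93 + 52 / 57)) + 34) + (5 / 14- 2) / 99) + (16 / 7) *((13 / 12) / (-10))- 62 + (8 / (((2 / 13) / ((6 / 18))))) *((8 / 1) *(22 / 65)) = -8372164763 / 312566562 + 776 *sqrt(297590559) / 19168945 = -26.09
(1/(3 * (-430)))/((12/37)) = -37/15480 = -0.00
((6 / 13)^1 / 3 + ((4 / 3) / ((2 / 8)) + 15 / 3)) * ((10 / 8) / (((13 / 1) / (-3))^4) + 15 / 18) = 117311425 / 13366548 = 8.78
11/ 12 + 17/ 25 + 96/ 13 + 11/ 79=9.12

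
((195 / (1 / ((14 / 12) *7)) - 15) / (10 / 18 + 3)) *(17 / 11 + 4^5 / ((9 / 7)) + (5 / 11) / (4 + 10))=3489616145 / 9856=354060.08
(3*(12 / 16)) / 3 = 3 / 4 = 0.75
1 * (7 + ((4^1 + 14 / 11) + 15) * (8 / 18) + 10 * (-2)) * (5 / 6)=-1975 / 594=-3.32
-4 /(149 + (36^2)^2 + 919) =-1 /420171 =-0.00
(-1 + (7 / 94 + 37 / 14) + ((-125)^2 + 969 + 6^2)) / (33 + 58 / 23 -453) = -125852205 / 3159058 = -39.84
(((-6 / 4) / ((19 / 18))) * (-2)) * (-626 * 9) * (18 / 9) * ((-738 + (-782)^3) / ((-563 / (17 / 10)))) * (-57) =7419962458746216 / 2815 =2635865882325.48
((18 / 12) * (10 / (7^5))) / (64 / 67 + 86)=335 / 32639194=0.00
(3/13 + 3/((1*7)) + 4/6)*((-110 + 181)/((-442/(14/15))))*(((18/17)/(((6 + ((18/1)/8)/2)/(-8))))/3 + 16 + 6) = -59782852/13919685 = -4.29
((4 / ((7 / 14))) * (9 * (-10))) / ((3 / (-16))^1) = 3840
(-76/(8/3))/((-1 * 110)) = 57/220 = 0.26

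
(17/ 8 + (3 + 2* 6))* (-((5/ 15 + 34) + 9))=-8905/ 12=-742.08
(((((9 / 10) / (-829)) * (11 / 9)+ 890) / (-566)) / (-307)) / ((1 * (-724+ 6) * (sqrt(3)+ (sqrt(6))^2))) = -7378089 / 5688483084020+ 2459363 * sqrt(3) / 11376966168040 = -0.00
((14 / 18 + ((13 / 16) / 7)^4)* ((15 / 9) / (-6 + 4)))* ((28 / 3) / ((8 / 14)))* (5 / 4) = -27543015025 / 2080899072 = -13.24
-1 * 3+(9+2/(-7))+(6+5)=117/7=16.71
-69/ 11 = -6.27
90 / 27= 10 / 3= 3.33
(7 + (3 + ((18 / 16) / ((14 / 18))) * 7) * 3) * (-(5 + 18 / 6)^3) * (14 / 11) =-332416 / 11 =-30219.64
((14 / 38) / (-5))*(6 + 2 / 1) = -56 / 95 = -0.59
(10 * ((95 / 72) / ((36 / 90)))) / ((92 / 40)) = 11875 / 828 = 14.34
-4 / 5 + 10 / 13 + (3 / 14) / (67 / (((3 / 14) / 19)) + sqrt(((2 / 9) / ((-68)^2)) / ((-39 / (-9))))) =-19070612039122 / 620522334009565 - 153 *sqrt(78) / 66825482124107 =-0.03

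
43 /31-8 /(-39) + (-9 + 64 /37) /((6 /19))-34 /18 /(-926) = -1331426300 /62134137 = -21.43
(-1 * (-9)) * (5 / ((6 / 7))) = 105 / 2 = 52.50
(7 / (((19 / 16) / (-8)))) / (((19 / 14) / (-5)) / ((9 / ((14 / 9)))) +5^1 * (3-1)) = -362880 / 76589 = -4.74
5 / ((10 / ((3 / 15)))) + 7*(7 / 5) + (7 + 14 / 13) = 2337 / 130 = 17.98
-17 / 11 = -1.55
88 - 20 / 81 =7108 / 81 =87.75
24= 24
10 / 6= 5 / 3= 1.67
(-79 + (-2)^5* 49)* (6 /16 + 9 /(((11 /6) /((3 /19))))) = -3167181 /1672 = -1894.25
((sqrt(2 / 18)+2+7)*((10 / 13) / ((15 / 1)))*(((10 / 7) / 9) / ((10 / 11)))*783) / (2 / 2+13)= 4.67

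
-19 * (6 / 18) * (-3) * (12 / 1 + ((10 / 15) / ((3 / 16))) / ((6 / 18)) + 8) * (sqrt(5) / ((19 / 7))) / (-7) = -92 * sqrt(5) / 3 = -68.57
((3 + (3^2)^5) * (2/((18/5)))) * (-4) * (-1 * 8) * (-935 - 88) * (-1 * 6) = 6443754240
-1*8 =-8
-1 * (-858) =858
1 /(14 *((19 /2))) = 1 /133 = 0.01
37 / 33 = 1.12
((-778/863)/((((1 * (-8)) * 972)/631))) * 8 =245459/419418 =0.59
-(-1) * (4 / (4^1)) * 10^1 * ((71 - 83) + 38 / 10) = -82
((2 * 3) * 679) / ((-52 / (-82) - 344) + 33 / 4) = -668136 / 54959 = -12.16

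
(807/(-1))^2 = 651249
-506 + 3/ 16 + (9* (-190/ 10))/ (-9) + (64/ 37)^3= -390341913/ 810448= -481.64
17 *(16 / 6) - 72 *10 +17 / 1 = -1973 / 3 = -657.67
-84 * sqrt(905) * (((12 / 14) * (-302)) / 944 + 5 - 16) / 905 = 31.48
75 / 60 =5 / 4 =1.25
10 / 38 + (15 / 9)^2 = 520 / 171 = 3.04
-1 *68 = -68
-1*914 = -914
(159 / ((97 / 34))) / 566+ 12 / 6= 57605 / 27451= 2.10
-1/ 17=-0.06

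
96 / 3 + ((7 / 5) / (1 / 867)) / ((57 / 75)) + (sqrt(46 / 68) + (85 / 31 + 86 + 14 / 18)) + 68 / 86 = sqrt(782) / 34 + 391928767 / 227943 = 1720.24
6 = 6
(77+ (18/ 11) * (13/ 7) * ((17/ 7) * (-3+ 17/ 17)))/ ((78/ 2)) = 33547/ 21021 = 1.60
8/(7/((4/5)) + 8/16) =32/37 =0.86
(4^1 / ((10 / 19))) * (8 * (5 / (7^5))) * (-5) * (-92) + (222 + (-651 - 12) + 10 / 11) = -79824447 / 184877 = -431.77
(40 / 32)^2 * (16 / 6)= 25 / 6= 4.17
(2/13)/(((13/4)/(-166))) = -1328/169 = -7.86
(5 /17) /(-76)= -5 /1292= -0.00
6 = 6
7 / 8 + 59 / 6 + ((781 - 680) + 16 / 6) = 915 / 8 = 114.38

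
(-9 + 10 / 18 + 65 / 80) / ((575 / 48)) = -1099 / 1725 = -0.64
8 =8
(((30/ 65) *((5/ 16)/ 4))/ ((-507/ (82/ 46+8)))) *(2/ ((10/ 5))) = -1125/ 1616992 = -0.00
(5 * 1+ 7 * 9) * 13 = 884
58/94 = 0.62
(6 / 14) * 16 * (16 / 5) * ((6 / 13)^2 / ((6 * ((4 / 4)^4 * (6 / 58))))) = 44544 / 5915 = 7.53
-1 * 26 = -26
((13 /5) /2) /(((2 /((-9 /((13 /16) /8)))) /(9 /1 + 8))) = -4896 /5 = -979.20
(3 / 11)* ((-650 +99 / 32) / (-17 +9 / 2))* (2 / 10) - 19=-355897 / 22000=-16.18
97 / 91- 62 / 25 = -3217 / 2275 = -1.41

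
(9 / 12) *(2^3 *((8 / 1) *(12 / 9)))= 64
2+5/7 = 19/7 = 2.71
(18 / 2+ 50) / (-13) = -59 / 13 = -4.54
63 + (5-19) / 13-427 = -4746 / 13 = -365.08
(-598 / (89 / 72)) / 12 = -3588 / 89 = -40.31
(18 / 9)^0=1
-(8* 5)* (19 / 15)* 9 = -456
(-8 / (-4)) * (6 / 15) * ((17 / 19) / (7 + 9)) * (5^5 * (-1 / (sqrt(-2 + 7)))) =-2125 * sqrt(5) / 76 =-62.52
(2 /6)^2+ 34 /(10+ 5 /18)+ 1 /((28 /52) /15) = 364526 /11655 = 31.28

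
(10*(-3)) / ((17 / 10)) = -300 / 17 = -17.65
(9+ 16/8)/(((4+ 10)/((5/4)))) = 55/56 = 0.98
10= 10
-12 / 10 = -6 / 5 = -1.20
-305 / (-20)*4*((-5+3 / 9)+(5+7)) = 1342 / 3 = 447.33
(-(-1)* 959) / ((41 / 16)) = 15344 / 41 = 374.24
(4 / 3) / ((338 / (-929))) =-1858 / 507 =-3.66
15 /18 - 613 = -3673 /6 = -612.17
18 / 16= 9 / 8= 1.12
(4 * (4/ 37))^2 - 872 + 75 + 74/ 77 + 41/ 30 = -2512472357/ 3162390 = -794.49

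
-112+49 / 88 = -9807 / 88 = -111.44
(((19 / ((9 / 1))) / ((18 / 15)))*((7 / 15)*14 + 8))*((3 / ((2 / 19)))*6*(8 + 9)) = 668933 / 9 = 74325.89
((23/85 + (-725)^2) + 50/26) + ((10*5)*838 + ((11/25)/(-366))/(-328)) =376421037614191/663265200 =567527.19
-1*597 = -597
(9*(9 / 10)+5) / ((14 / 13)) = 1703 / 140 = 12.16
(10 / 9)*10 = 100 / 9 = 11.11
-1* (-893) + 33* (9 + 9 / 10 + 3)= 13187 / 10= 1318.70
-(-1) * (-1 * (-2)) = 2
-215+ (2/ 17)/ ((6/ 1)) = -10964/ 51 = -214.98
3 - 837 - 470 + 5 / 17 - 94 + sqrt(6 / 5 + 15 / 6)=-23761 / 17 + sqrt(370) / 10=-1395.78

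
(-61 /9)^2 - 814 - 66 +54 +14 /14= -63104 /81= -779.06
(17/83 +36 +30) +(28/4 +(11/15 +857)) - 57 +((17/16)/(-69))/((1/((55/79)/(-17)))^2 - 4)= 873.94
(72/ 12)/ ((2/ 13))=39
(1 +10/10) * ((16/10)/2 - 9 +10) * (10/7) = 36/7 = 5.14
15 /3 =5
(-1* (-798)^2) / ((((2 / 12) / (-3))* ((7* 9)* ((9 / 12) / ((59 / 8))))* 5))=1789116 / 5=357823.20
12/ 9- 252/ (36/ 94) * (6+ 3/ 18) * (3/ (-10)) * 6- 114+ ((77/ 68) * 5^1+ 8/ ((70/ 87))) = 51456109/ 7140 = 7206.74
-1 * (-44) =44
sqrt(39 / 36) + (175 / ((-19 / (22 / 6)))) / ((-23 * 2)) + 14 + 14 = sqrt(39) / 6 + 75341 / 2622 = 29.78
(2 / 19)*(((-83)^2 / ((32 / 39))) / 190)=268671 / 57760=4.65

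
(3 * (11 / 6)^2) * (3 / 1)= 121 / 4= 30.25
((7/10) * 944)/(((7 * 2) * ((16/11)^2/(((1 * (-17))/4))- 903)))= -485452/9292475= -0.05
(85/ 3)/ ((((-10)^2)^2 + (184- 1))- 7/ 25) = 2125/ 763704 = 0.00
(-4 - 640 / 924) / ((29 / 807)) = -291596 / 2233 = -130.58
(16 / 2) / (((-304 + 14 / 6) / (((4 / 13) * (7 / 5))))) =-672 / 58825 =-0.01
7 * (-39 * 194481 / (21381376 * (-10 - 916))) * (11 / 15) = 194675481 / 98995770880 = 0.00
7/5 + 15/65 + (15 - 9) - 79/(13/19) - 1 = -7074/65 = -108.83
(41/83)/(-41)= -1/83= -0.01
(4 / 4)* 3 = 3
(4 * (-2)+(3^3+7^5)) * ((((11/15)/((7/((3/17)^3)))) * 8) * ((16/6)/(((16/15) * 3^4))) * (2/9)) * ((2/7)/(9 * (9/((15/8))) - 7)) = 14806880/3529445157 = 0.00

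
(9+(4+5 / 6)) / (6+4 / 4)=1.98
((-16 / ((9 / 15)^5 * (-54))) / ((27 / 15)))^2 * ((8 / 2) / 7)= 62500000000 / 24407490807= 2.56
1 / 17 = 0.06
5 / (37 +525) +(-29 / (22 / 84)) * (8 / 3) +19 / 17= -30912999 / 105094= -294.15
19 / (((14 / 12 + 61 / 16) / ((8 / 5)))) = 7296 / 1195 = 6.11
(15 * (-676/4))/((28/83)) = -210405/28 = -7514.46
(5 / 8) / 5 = 1 / 8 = 0.12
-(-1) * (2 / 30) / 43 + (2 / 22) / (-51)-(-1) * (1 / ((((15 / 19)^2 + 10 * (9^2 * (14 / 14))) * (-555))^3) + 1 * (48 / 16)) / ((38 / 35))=51668111200109258626686048877 / 18700506583935906367414940625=2.76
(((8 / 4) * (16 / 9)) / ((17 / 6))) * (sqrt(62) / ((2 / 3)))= 32 * sqrt(62) / 17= 14.82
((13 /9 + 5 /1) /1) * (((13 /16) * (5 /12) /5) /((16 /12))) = 377 /1152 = 0.33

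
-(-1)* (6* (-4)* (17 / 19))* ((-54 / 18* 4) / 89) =2.90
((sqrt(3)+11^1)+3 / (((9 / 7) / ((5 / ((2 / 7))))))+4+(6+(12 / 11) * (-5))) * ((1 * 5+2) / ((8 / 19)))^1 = 133 * sqrt(3) / 8+494893 / 528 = 966.09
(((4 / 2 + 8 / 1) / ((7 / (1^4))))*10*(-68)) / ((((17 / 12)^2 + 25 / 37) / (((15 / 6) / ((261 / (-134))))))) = 1348576000 / 2901479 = 464.79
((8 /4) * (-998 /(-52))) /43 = 499 /559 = 0.89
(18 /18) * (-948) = -948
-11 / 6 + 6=25 / 6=4.17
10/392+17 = 3337/196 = 17.03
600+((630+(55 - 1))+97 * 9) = 2157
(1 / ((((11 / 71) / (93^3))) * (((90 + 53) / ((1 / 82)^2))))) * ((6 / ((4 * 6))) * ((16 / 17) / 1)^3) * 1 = 1.13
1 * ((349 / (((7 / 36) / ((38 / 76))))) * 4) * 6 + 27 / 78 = 3920031 / 182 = 21538.63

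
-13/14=-0.93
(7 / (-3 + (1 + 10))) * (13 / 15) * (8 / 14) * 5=13 / 6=2.17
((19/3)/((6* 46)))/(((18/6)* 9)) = 0.00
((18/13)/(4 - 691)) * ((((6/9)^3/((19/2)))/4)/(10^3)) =-1/63633375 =-0.00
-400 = -400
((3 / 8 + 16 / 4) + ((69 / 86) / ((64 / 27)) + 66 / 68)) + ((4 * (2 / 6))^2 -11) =-2979521 / 842112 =-3.54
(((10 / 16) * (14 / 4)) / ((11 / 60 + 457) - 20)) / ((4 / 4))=525 / 104924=0.01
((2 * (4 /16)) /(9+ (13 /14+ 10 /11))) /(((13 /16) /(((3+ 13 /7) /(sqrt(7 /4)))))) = 11968 * sqrt(7) /151879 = 0.21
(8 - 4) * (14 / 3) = 56 / 3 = 18.67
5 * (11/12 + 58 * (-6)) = -20825/12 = -1735.42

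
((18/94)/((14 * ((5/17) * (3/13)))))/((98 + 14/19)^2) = 239343/11578747040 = 0.00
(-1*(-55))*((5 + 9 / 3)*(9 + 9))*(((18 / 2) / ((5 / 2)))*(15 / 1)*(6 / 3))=855360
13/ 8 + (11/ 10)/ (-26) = 823/ 520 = 1.58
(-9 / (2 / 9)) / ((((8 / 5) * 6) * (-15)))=9 / 32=0.28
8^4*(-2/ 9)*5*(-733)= 30023680/ 9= 3335964.44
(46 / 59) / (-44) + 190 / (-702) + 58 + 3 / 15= 131922103 / 2277990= 57.91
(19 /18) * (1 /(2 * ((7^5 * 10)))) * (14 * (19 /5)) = 361 /2160900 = 0.00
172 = 172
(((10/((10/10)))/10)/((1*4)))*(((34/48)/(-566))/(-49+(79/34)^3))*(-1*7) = -584647/9731964744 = -0.00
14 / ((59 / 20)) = 280 / 59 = 4.75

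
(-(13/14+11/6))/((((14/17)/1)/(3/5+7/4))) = -23171/2940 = -7.88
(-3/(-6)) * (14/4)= 7/4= 1.75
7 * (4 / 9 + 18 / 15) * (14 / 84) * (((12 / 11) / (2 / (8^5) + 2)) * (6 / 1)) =33947648 / 5406885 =6.28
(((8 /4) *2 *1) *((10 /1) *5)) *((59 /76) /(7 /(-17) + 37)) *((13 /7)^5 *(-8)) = -74481375800 /99312563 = -749.97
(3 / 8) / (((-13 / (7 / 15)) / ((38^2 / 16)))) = -2527 / 2080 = -1.21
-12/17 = -0.71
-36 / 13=-2.77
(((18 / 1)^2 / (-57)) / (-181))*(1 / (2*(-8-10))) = -0.00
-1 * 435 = -435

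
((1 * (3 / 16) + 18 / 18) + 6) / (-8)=-115 / 128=-0.90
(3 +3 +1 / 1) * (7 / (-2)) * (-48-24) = 1764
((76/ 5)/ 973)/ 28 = 19/ 34055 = 0.00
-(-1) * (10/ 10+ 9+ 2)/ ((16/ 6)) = 9/ 2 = 4.50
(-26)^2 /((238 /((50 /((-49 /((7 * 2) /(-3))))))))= 33800 /2499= 13.53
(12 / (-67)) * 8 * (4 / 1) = -384 / 67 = -5.73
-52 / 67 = -0.78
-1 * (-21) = 21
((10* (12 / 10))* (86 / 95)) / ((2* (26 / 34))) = 8772 / 1235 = 7.10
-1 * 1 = -1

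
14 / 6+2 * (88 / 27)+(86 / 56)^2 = 237299 / 21168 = 11.21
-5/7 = -0.71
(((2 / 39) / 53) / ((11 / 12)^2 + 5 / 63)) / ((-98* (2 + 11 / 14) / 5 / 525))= -28000 / 2767713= -0.01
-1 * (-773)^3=461889917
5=5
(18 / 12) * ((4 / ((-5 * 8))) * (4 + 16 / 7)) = -33 / 35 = -0.94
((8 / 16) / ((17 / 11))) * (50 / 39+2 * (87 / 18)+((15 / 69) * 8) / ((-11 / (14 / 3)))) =100751 / 30498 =3.30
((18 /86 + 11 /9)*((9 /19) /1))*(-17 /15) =-9418 /12255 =-0.77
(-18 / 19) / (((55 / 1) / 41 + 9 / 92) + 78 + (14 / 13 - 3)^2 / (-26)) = -0.01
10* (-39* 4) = -1560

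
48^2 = 2304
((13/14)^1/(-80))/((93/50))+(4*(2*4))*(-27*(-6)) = 53996479/10416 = 5183.99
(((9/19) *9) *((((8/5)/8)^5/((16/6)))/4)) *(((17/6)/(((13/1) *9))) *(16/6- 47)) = -357/2600000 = -0.00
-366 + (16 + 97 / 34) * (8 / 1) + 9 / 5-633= -71942 / 85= -846.38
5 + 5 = 10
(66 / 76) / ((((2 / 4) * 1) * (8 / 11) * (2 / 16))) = 363 / 19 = 19.11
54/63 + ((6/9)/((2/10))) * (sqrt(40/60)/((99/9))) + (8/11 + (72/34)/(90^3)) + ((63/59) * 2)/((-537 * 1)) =10 * sqrt(6)/99 + 442433667197/279943067250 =1.83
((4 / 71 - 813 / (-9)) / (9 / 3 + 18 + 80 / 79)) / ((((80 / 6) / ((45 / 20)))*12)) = 4562961 / 79020160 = 0.06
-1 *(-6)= 6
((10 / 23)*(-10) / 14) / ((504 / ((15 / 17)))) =-125 / 229908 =-0.00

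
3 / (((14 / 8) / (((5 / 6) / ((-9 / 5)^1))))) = -50 / 63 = -0.79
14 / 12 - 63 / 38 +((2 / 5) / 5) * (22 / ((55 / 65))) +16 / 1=25064 / 1425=17.59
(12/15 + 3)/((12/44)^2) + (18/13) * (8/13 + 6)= 458191/7605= 60.25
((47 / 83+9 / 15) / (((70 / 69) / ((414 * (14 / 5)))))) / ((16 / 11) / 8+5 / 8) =1216683072 / 736625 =1651.70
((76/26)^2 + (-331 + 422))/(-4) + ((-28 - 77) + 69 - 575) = -429859/676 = -635.89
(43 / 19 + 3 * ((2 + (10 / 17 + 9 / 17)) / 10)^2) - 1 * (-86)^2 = -7393.45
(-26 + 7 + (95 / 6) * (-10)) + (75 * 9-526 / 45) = 21869 / 45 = 485.98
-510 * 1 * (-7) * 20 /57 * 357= 8496600 /19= 447189.47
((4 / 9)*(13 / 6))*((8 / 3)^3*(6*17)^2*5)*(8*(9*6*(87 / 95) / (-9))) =-41756396.54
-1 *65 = -65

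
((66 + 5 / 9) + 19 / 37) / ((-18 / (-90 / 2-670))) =7984405 / 2997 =2664.13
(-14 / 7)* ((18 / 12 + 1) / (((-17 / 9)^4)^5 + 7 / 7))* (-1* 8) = 243153309181138576020 / 2032121782156515789665201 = 0.00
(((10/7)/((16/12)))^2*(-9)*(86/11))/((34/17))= -87075/2156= -40.39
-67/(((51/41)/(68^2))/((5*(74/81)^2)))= -20457897920/19683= -1039368.89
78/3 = 26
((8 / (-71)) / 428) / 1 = -2 / 7597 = -0.00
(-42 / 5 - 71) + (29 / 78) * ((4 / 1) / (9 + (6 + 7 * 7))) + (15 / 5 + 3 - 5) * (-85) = -1025711 / 6240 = -164.38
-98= -98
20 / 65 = 4 / 13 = 0.31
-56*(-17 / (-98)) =-68 / 7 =-9.71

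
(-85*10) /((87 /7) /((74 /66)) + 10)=-220150 /5461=-40.31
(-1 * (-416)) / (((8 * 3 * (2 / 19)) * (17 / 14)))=6916 / 51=135.61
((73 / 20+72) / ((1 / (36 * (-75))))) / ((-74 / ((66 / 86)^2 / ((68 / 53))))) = 693469755 / 547304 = 1267.07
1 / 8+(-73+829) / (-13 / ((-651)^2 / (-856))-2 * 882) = -453893653 / 1495147672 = -0.30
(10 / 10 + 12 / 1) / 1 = 13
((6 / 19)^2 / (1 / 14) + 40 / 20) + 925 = 928.40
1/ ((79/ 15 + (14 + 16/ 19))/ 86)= 24510/ 5731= 4.28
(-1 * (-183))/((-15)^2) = 61/75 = 0.81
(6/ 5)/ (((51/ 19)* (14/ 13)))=247/ 595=0.42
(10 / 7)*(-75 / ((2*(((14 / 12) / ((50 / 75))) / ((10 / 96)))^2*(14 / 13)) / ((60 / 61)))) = -203125 / 1171688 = -0.17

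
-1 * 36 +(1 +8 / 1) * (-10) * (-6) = 504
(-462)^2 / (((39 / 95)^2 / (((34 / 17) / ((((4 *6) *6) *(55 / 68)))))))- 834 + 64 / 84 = 222677524 / 10647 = 20914.58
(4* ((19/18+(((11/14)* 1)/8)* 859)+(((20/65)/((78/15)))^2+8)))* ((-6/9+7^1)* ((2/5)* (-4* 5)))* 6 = -204414282284/1799343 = -113604.96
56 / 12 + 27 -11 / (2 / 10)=-70 / 3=-23.33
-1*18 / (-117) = 2 / 13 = 0.15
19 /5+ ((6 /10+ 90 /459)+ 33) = 37.60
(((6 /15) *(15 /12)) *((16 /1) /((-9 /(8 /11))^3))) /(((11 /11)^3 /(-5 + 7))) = -8192 /970299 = -0.01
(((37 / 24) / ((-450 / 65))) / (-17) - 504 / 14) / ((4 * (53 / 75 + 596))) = -6607195 / 438221376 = -0.02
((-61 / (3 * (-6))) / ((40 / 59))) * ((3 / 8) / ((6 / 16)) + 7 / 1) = 3599 / 90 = 39.99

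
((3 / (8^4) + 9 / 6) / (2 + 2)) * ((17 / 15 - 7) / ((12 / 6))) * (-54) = 608553 / 10240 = 59.43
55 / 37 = 1.49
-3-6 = -9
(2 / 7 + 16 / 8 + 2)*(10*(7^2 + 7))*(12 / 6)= 4800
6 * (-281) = -1686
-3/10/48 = -1/160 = -0.01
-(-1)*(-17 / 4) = -17 / 4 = -4.25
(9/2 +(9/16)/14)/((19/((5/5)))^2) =1017/80864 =0.01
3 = 3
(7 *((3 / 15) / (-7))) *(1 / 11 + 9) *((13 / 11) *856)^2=-2476647680 / 1331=-1860742.06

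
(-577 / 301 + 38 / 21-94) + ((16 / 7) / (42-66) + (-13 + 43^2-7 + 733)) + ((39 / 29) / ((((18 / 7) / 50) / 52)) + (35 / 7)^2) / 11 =747129274 / 288057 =2593.69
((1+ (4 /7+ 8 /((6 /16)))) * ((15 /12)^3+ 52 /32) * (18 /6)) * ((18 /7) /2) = 991341 /3136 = 316.12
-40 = -40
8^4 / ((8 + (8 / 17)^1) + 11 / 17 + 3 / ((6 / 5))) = 139264 / 395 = 352.57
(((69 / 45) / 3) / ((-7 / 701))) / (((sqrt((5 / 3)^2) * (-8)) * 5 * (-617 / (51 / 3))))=-0.02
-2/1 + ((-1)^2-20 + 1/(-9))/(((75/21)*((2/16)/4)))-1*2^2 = -39878/225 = -177.24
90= 90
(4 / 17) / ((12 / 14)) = 14 / 51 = 0.27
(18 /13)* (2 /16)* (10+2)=27 /13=2.08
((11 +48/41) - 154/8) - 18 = -4113/164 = -25.08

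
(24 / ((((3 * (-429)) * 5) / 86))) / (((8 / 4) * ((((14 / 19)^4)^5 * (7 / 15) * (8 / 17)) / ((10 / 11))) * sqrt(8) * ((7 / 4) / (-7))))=137391352987330477196714721655 * sqrt(2) / 460635580243905474991751168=421.81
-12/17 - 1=-29/17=-1.71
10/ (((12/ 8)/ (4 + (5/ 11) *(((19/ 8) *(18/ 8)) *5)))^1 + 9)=11366/ 10335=1.10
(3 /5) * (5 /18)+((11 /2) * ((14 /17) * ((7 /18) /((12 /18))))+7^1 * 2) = 1143 /68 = 16.81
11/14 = 0.79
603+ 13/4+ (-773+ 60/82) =-27227/164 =-166.02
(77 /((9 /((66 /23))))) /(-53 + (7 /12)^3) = -975744 /2098543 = -0.46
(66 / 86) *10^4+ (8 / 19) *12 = 6274128 / 817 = 7679.47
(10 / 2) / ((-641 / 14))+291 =186461 / 641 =290.89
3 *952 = 2856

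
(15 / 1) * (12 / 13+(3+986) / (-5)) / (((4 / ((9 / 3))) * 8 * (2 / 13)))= -115173 / 64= -1799.58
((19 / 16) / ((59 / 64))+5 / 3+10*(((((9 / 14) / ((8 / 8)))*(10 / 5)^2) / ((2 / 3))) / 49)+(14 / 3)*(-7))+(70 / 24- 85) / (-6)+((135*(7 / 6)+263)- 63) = 498688697 / 1457064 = 342.26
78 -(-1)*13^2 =247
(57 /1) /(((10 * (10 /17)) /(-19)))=-18411 /100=-184.11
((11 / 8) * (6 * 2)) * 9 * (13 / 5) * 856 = 1652508 / 5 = 330501.60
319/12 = 26.58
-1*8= -8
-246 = -246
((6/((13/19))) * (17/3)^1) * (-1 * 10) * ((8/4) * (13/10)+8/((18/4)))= -254524/117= -2175.42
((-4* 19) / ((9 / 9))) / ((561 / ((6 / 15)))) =-152 / 2805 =-0.05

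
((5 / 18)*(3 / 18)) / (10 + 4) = 5 / 1512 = 0.00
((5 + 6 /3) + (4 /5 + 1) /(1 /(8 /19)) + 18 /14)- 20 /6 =11392 /1995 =5.71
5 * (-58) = -290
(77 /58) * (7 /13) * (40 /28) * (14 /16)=2695 /3016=0.89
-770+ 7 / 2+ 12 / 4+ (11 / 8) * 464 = -125.50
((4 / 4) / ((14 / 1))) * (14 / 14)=1 / 14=0.07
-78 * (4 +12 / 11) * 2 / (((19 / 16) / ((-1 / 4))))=34944 / 209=167.20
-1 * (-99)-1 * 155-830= -886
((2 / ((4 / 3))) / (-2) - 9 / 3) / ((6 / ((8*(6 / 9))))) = -10 / 3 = -3.33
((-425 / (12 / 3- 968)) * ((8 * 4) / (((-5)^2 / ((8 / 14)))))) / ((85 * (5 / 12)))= 384 / 42175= 0.01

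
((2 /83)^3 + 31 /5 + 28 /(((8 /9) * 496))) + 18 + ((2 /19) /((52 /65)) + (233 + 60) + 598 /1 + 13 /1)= 50026762083931 /53885206880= 928.40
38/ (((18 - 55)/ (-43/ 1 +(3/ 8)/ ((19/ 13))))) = 6497/ 148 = 43.90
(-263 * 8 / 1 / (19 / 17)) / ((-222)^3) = 4471 / 25984989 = 0.00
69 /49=1.41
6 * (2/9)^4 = 32/2187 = 0.01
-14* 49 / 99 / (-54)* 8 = 2744 / 2673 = 1.03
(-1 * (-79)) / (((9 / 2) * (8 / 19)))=1501 / 36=41.69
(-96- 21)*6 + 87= -615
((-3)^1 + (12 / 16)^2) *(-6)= 117 / 8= 14.62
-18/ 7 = -2.57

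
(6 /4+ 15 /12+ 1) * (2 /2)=15 /4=3.75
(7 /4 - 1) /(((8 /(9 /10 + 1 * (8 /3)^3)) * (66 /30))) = 5363 /6336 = 0.85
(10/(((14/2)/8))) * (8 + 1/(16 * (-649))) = 415355/4543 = 91.43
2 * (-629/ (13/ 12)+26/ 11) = -165380/ 143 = -1156.50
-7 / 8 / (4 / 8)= -7 / 4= -1.75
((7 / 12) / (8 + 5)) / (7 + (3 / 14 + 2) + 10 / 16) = 98 / 21489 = 0.00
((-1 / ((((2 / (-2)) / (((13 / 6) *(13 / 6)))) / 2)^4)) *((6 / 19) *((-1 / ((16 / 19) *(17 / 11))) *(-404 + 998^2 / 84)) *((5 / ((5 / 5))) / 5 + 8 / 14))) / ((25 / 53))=1258212039641340641 / 17489001600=71943045.60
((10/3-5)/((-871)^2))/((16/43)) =-215/36414768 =-0.00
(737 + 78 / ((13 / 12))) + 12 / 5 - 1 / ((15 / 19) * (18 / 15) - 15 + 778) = 11777452 / 14515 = 811.40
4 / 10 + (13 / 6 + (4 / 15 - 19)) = -97 / 6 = -16.17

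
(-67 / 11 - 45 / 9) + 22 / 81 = -9640 / 891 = -10.82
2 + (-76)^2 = 5778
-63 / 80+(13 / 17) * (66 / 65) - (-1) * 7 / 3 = 1895 / 816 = 2.32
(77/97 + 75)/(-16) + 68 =12273/194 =63.26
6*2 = 12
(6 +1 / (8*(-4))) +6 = 383 / 32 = 11.97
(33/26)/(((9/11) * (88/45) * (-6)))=-55/416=-0.13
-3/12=-1/4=-0.25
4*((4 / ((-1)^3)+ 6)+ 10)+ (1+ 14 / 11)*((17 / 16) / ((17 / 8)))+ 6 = 1213 / 22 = 55.14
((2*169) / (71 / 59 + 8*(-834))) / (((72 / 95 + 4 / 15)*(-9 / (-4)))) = -1894490 / 86193363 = -0.02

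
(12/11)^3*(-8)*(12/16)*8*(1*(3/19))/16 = -15552/25289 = -0.61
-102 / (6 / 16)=-272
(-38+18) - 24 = -44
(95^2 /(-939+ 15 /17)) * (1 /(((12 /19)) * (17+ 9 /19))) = -0.87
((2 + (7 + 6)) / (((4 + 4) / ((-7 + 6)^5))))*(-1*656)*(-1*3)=-3690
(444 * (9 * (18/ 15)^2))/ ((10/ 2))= 1150.85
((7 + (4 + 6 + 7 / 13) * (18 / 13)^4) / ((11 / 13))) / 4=16980763 / 1256684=13.51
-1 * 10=-10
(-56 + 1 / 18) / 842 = -1007 / 15156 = -0.07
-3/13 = -0.23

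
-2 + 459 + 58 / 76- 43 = 15761 / 38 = 414.76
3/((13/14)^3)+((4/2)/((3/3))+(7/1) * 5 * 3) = 243311/2197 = 110.75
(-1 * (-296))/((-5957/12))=-0.60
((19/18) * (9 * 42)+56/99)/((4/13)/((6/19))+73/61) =31368701/170445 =184.04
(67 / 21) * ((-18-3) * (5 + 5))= -670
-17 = -17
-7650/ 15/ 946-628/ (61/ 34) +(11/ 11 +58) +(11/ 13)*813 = 148666967/ 375089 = 396.35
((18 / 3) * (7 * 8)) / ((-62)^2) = 84 / 961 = 0.09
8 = 8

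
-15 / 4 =-3.75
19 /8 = 2.38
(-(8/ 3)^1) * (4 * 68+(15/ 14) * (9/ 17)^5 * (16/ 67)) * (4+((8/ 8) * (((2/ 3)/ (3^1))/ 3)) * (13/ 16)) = -158855749006312/ 53938947573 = -2945.10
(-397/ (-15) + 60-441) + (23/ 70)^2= -5210053/ 14700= -354.43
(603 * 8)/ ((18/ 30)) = 8040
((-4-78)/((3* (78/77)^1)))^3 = -19645.64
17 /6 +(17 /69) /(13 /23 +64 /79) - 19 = -14101 /882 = -15.99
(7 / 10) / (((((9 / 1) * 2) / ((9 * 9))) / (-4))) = -63 / 5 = -12.60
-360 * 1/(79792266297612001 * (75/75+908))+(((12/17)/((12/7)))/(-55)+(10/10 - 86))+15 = -527519199879321663732557/7535182667814989314435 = -70.01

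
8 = 8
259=259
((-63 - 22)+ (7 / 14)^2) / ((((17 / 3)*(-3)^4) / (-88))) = 2486 / 153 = 16.25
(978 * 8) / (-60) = -652 / 5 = -130.40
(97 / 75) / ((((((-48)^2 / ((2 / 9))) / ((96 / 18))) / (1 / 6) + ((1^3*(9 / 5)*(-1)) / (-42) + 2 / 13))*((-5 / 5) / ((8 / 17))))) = -1456 / 27903885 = -0.00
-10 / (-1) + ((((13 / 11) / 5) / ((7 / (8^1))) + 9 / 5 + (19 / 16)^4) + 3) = 17.06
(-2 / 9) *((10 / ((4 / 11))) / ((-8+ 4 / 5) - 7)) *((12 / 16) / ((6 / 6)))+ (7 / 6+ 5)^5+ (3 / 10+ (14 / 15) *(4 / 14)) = 24619560007 / 2760480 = 8918.58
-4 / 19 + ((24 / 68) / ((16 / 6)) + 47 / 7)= 60017 / 9044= 6.64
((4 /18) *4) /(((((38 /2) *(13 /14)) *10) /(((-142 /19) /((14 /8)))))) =-4544 /211185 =-0.02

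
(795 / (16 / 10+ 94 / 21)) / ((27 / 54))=83475 / 319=261.68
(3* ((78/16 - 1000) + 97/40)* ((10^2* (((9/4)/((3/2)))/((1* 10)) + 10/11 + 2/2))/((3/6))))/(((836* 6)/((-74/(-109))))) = -166386447/1002364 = -165.99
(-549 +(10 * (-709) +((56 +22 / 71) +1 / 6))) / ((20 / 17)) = -10982527 / 1704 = -6445.14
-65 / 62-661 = -41047 / 62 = -662.05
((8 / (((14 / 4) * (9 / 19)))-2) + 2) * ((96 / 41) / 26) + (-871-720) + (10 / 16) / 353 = -50276178011 / 31609032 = -1590.56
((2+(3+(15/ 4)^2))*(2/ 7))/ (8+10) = 305/ 1008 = 0.30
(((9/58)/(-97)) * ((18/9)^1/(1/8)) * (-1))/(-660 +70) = -0.00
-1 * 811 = -811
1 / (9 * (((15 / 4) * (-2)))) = -2 / 135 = -0.01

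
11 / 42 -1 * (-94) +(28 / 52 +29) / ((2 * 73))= 3765155 / 39858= 94.46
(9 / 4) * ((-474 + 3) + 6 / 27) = -4237 / 4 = -1059.25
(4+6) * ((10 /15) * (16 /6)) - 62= -398 /9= -44.22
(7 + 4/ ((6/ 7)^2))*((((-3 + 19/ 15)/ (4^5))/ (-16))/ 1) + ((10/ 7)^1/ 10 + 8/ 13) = 4777561/ 6289920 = 0.76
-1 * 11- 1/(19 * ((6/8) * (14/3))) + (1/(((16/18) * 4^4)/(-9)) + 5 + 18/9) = -1104405/272384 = -4.05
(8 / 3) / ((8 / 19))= 19 / 3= 6.33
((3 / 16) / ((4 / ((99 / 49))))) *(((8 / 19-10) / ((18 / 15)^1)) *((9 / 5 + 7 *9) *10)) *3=-1563705 / 1064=-1469.65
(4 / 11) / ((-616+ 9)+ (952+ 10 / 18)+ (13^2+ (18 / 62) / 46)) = 51336 / 72642757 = 0.00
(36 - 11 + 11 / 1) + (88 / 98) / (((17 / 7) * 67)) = 287072 / 7973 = 36.01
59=59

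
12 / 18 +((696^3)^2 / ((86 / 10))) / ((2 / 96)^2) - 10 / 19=74641914889646836285784 / 2451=30453657645714743486.65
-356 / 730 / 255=-178 / 93075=-0.00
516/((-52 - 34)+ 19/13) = -6708/1099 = -6.10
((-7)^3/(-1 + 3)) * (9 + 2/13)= -40817/26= -1569.88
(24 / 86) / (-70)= -6 / 1505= -0.00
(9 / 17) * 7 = 63 / 17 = 3.71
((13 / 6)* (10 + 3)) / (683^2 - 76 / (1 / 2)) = 169 / 2798022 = 0.00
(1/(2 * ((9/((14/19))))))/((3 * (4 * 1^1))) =7/2052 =0.00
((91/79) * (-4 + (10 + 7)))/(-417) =-1183/32943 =-0.04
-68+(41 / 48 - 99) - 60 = -10855 / 48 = -226.15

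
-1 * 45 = -45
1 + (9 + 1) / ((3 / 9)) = 31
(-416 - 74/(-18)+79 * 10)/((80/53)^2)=165.96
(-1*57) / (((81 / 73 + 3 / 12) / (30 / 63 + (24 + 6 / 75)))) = -71524816 / 69475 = -1029.50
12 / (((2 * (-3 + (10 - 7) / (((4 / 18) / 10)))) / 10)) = 5 / 11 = 0.45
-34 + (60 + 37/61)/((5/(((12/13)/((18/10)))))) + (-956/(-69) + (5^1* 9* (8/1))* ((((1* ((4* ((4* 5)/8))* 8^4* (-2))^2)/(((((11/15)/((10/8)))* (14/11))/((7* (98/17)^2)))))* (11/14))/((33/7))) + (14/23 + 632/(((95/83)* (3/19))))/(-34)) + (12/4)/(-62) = 204982734601131559257929/1634032010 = 125445972506457.54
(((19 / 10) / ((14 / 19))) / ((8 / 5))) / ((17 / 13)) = 4693 / 3808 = 1.23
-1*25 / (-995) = 5 / 199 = 0.03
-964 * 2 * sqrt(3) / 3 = -1928 * sqrt(3) / 3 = -1113.13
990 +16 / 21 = 20806 / 21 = 990.76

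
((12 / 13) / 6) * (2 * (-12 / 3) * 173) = -212.92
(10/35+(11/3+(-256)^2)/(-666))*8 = -5489348/6993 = -784.98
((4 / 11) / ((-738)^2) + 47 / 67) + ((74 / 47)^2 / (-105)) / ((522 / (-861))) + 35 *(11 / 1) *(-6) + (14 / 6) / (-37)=-2746440998017509017 / 1189284236044245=-2309.32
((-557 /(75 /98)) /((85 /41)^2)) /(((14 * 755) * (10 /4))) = -13108438 /2045578125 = -0.01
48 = 48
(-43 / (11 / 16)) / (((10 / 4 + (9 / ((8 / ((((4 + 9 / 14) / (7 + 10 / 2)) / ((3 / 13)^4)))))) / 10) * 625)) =-16644096 / 2968439375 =-0.01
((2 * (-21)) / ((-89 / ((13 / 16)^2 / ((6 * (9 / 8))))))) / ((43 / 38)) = 22477 / 551088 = 0.04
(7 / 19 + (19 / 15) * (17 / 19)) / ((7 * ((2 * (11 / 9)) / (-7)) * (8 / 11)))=-321 / 380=-0.84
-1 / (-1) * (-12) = -12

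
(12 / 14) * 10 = 60 / 7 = 8.57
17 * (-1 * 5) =-85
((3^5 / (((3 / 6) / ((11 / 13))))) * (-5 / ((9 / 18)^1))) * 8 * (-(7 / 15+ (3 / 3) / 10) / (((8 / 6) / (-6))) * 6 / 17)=-29608.62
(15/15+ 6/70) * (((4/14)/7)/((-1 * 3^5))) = -0.00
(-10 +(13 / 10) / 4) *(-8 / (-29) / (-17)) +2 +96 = 241957 / 2465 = 98.16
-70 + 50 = -20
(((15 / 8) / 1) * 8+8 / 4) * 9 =153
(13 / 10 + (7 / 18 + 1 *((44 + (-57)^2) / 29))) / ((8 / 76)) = 1094.79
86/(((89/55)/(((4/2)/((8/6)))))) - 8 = 6383/89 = 71.72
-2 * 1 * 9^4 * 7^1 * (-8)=734832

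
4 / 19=0.21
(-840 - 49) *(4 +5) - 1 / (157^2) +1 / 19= -3747091701 / 468331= -8000.95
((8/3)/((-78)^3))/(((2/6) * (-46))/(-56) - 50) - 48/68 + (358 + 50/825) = 16557677912032/46334011581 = 357.35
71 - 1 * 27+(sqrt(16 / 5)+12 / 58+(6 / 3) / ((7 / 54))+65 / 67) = 4 * sqrt(5) / 5+824297 / 13601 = 62.39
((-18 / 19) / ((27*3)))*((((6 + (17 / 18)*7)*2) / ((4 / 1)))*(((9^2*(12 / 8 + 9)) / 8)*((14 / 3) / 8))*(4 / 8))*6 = -13.72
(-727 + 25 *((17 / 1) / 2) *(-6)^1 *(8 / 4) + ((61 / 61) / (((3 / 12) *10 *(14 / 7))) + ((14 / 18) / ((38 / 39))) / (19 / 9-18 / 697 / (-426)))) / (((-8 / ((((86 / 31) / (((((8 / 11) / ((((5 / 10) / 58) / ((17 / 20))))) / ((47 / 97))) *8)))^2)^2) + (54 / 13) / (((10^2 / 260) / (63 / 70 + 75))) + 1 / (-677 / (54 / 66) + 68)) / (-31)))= -13769689449312261398156141545243375 / 35979730729354182941096422611530690655328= -0.00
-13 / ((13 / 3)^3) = -27 / 169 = -0.16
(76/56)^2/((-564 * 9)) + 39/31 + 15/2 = 270103073/30841776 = 8.76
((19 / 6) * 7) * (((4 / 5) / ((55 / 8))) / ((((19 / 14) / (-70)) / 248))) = -5444096 / 165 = -32994.52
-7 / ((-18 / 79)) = 553 / 18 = 30.72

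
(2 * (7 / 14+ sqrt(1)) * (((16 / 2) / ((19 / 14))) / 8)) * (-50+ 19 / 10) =-10101 / 95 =-106.33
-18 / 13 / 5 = -18 / 65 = -0.28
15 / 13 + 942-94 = 11039 / 13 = 849.15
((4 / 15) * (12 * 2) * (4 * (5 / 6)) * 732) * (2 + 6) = 124928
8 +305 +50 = 363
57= 57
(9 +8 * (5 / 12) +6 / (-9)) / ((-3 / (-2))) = 70 / 9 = 7.78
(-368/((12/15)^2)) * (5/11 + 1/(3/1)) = -14950/33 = -453.03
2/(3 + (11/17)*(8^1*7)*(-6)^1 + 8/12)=-102/10901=-0.01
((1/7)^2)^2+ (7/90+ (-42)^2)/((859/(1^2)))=381276877/185621310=2.05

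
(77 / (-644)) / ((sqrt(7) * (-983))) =11 * sqrt(7) / 633052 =0.00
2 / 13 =0.15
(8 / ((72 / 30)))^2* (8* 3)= 800 / 3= 266.67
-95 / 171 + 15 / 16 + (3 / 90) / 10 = 1387 / 3600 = 0.39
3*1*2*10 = 60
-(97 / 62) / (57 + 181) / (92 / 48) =-291 / 84847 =-0.00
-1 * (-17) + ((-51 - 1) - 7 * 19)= -168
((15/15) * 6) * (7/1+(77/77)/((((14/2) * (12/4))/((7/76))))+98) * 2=23941/19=1260.05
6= 6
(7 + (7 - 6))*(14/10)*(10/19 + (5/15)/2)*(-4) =-8848/285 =-31.05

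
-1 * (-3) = 3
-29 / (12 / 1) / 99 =-29 / 1188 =-0.02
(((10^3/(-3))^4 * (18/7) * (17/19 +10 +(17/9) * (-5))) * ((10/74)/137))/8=310000000000000/54608337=5676788.88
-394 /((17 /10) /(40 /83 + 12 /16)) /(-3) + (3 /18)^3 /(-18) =522111629 /5485968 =95.17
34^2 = 1156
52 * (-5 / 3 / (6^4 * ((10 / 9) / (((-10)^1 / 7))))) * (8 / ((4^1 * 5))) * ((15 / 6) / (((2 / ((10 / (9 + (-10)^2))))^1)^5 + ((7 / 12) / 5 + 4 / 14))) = 203125 / 11631998049669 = 0.00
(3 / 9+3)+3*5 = 55 / 3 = 18.33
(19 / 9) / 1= 19 / 9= 2.11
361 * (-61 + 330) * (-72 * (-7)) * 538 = 26331299568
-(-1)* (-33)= -33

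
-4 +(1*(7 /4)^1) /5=-73 /20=-3.65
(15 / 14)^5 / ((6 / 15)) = 3.53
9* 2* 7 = 126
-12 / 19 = -0.63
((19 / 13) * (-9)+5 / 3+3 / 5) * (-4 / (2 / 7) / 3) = 29722 / 585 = 50.81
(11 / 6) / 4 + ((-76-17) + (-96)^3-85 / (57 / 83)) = -884952.31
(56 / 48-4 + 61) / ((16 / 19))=6631 / 96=69.07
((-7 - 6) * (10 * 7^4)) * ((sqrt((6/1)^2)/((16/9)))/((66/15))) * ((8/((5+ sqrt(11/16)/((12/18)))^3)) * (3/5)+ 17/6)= -37418605771057875/54108072016+ 95123799912960 * sqrt(11)/37199299511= -683072.04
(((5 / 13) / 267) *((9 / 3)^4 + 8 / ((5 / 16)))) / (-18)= -41 / 4806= -0.01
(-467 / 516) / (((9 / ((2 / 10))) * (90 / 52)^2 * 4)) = -78923 / 47020500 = -0.00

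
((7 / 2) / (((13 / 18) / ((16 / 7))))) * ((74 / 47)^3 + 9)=192906864 / 1349699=142.93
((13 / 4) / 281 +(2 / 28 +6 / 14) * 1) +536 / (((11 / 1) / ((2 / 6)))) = 621439 / 37092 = 16.75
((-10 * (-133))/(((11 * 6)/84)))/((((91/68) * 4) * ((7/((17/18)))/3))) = 54910/429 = 128.00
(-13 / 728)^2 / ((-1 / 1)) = -1 / 3136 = -0.00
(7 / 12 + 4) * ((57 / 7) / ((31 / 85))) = 88825 / 868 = 102.33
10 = 10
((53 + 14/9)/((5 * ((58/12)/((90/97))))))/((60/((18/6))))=1473/14065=0.10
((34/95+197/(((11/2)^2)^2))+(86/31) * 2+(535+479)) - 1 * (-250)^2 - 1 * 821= -2686273389521/43117745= -62300.88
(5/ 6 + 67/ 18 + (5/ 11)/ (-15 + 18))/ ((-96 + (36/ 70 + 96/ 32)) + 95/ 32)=-0.05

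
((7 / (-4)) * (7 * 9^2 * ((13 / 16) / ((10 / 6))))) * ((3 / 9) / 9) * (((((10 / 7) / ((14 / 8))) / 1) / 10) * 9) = -1053 / 80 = -13.16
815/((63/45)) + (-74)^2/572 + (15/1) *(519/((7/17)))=19517643/1001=19498.14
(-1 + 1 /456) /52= -0.02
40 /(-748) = -0.05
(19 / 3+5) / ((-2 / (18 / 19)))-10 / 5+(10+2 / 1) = 88 / 19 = 4.63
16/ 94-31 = -1449/ 47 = -30.83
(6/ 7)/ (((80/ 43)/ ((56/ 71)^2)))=7224/ 25205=0.29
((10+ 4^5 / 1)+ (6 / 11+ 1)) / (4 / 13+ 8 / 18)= 1332747 / 968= 1376.80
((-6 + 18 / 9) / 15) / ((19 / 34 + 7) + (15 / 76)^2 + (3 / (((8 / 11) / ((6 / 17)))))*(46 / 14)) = -2749376 / 127654125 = -0.02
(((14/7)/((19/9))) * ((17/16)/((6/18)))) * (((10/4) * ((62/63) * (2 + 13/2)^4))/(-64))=-660233505/1089536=-605.98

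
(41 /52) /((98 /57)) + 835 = 4257497 /5096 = 835.46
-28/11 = -2.55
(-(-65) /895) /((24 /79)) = 1027 /4296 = 0.24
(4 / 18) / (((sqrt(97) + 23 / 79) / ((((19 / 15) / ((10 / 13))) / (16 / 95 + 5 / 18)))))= -8527181 / 3461242680 + 29289013 * sqrt(97) / 3461242680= 0.08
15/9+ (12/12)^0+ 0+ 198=602/3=200.67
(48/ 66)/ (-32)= -1/ 44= -0.02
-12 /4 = -3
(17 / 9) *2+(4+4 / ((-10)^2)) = 1759 / 225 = 7.82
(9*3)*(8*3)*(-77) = -49896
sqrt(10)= 3.16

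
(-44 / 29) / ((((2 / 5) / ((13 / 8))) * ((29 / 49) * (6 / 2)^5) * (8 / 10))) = -175175 / 3269808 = -0.05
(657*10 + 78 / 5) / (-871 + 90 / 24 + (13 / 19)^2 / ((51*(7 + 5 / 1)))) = -7.59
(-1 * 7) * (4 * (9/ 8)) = -63/ 2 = -31.50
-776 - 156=-932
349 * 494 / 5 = 172406 / 5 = 34481.20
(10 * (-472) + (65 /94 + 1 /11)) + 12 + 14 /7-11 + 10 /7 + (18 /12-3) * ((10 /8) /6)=-273023239 /57904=-4715.10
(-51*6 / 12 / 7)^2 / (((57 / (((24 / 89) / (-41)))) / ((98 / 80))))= -2601 / 1386620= -0.00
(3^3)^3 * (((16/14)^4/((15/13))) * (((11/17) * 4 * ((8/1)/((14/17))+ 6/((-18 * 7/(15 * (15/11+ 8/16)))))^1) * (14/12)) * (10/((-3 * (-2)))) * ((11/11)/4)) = 12528442368/40817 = 306941.77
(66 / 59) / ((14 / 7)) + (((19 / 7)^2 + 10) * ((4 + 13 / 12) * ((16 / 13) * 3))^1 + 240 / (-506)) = 3100310341 / 9508499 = 326.06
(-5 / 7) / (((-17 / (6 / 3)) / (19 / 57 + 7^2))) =1480 / 357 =4.15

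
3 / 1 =3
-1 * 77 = -77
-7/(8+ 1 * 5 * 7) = -0.16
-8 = -8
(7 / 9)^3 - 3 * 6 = -12779 / 729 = -17.53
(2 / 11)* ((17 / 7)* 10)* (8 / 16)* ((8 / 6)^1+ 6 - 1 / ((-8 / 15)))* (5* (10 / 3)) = 469625 / 1386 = 338.83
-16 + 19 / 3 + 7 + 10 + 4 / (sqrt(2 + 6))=sqrt(2) + 22 / 3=8.75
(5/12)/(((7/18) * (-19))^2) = 135/17689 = 0.01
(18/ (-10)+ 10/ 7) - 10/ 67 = -1221/ 2345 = -0.52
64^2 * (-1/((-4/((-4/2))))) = -2048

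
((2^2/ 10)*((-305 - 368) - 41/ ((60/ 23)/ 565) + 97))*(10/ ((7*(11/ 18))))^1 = -680826/ 77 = -8841.90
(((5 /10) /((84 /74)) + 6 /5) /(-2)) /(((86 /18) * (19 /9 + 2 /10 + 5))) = -18603 /792232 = -0.02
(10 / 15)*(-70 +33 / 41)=-5674 / 123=-46.13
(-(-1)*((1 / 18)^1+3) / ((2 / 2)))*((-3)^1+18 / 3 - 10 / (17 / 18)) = -2365 / 102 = -23.19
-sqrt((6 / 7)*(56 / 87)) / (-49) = 4*sqrt(29) / 1421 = 0.02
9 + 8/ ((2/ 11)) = 53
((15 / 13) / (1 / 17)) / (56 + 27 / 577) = 147135 / 420407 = 0.35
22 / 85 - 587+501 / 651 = -10808246 / 18445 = -585.97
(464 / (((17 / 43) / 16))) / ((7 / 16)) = 5107712 / 119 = 42921.95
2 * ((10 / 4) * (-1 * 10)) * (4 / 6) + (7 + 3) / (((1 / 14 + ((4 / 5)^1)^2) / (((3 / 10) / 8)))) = -32675 / 996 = -32.81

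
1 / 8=0.12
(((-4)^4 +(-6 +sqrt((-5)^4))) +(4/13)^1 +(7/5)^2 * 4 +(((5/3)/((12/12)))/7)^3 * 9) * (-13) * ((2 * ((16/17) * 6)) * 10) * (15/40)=-4547150016/29155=-155964.67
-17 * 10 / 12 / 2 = -85 / 12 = -7.08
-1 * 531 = -531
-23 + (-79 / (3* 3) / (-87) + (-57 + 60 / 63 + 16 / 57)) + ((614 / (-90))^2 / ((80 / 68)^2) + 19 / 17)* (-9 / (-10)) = -8390766415573 / 177036300000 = -47.40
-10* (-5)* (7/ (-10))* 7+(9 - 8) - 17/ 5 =-1237/ 5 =-247.40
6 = 6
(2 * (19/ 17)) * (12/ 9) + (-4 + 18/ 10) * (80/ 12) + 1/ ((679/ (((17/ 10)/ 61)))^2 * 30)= -340819334117029/ 29164070537000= -11.69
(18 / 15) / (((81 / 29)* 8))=0.05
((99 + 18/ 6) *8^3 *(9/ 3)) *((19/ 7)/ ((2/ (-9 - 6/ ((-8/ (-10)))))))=-24558336/ 7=-3508333.71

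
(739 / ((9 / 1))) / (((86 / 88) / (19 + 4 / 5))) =357676 / 215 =1663.61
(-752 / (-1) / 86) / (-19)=-376 / 817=-0.46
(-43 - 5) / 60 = -4 / 5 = -0.80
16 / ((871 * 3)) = 16 / 2613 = 0.01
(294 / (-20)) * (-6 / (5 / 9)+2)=3234 / 25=129.36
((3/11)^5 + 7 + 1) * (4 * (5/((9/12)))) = 103092080/483153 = 213.37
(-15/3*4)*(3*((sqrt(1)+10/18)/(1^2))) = -280/3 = -93.33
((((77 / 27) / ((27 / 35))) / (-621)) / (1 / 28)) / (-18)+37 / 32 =151959457 / 130380192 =1.17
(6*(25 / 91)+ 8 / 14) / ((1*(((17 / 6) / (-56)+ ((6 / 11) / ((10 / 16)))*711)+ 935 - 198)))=533280 / 326115829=0.00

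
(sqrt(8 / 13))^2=8 / 13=0.62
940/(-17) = -940/17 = -55.29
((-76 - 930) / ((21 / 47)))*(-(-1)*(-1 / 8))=23641 / 84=281.44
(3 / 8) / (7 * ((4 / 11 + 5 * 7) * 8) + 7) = 11 / 58296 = 0.00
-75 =-75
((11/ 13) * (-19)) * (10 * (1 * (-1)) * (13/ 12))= 1045/ 6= 174.17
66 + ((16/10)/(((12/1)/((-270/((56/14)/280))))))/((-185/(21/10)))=17502/185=94.61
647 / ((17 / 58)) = 37526 / 17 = 2207.41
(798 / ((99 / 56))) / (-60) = -3724 / 495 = -7.52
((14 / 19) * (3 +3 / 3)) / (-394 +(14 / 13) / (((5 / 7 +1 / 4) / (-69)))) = -3276 / 523583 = -0.01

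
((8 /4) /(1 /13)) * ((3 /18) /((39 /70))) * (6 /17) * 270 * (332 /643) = 4183200 /10931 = 382.69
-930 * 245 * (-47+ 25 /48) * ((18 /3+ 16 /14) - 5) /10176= 60515875 /27136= 2230.10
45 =45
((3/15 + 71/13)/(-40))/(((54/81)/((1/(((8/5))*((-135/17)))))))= 0.02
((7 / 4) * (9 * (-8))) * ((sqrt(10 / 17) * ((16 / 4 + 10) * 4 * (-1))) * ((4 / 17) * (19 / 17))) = 536256 * sqrt(170) / 4913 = 1423.15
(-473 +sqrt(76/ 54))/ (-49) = 473/ 49 - sqrt(114)/ 441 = 9.63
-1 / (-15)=1 / 15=0.07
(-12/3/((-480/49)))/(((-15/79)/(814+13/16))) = -50466227/28800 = -1752.30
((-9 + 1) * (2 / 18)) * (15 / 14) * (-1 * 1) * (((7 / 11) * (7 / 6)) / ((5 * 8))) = 7 / 396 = 0.02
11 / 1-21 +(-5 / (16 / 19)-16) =-511 / 16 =-31.94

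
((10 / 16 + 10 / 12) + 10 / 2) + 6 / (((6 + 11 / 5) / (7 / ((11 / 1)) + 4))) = 106625 / 10824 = 9.85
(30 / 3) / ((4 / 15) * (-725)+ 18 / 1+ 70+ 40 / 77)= -1155 / 12106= -0.10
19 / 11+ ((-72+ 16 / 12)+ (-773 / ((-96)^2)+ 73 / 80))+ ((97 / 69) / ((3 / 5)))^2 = -151120830107 / 2413255680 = -62.62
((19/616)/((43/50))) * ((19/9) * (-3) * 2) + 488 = 9685583/19866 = 487.55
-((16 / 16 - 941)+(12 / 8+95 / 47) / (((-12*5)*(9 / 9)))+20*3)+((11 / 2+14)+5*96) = 7780711 / 5640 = 1379.56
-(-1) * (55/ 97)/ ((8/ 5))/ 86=275/ 66736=0.00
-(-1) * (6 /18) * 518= 518 /3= 172.67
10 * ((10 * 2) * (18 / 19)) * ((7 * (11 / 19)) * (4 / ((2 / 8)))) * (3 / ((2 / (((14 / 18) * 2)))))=10348800 / 361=28667.04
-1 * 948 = -948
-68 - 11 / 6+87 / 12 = -751 / 12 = -62.58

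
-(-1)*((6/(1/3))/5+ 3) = 33/5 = 6.60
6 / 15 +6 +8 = 72 / 5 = 14.40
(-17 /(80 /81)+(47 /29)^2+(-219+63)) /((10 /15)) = -34431051 /134560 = -255.88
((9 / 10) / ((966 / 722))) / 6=361 / 3220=0.11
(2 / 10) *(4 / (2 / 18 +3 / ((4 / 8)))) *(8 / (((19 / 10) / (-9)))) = -4.96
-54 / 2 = -27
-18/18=-1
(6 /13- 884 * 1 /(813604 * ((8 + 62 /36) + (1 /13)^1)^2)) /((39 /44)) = 8555404203608 /16430667710171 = 0.52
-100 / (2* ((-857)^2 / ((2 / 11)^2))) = -200 / 88868329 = -0.00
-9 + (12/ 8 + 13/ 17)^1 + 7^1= 9/ 34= 0.26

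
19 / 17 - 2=-15 / 17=-0.88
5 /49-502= -24593 /49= -501.90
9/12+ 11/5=59/20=2.95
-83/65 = -1.28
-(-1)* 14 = 14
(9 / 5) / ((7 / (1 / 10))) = 9 / 350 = 0.03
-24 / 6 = -4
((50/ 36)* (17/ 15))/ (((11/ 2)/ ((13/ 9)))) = 1105/ 2673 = 0.41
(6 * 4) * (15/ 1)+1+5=366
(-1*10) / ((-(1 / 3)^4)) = 810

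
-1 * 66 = -66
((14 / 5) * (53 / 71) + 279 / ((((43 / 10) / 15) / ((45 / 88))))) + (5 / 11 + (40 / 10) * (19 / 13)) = 4418864667 / 8731580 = 506.08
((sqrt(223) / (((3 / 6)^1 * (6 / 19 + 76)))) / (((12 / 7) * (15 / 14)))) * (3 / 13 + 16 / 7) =30457 * sqrt(223) / 848250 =0.54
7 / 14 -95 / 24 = -83 / 24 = -3.46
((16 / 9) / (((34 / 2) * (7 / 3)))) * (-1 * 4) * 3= -64 / 119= -0.54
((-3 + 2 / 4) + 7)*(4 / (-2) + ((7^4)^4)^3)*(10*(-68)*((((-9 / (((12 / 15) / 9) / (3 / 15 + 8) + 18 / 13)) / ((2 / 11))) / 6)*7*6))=93340539967644819651400630121689194493453687566435 / 3347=27887821920419725022826600000000000000000000000.00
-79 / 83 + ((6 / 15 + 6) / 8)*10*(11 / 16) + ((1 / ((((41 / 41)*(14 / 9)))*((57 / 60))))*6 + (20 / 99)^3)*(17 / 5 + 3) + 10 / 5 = 698064145433 / 21422261322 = 32.59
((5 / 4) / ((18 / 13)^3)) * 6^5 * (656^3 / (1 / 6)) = 6202140139520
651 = 651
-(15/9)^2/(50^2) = -1/900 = -0.00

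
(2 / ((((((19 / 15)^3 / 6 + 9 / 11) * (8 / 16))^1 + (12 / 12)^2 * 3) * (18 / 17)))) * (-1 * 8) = -6732000 / 1594199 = -4.22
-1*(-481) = 481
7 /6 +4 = 31 /6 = 5.17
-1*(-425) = 425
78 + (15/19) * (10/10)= 1497/19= 78.79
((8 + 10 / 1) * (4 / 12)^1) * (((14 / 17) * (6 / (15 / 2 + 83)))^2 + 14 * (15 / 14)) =852282954 / 9467929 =90.02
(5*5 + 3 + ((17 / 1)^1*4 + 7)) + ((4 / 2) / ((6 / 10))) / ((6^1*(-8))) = 7411 / 72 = 102.93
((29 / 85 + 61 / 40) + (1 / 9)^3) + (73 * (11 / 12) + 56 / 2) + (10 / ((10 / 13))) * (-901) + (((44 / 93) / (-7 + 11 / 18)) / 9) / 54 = -4105732472513 / 353448360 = -11616.22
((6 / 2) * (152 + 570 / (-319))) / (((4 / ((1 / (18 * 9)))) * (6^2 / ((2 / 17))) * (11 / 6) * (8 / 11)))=23959 / 14056416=0.00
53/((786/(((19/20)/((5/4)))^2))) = 19133/491250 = 0.04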